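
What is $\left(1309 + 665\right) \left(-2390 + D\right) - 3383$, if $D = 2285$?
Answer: $-210653$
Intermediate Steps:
$\left(1309 + 665\right) \left(-2390 + D\right) - 3383 = \left(1309 + 665\right) \left(-2390 + 2285\right) - 3383 = 1974 \left(-105\right) - 3383 = -207270 - 3383 = -210653$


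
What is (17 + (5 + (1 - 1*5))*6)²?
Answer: 529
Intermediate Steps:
(17 + (5 + (1 - 1*5))*6)² = (17 + (5 + (1 - 5))*6)² = (17 + (5 - 4)*6)² = (17 + 1*6)² = (17 + 6)² = 23² = 529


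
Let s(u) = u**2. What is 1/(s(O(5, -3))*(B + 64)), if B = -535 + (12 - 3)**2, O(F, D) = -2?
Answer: -1/1560 ≈ -0.00064103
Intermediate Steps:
B = -454 (B = -535 + 9**2 = -535 + 81 = -454)
1/(s(O(5, -3))*(B + 64)) = 1/((-2)**2*(-454 + 64)) = 1/(4*(-390)) = 1/(-1560) = -1/1560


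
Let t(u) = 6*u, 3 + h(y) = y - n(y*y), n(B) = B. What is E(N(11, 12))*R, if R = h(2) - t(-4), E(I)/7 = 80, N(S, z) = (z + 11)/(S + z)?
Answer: 10640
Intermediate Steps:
N(S, z) = (11 + z)/(S + z)
E(I) = 560 (E(I) = 7*80 = 560)
h(y) = -3 + y - y**2 (h(y) = -3 + (y - y*y) = -3 + (y - y**2) = -3 + y - y**2)
R = 19 (R = (-3 + 2 - 1*2**2) - 6*(-4) = (-3 + 2 - 1*4) - 1*(-24) = (-3 + 2 - 4) + 24 = -5 + 24 = 19)
E(N(11, 12))*R = 560*19 = 10640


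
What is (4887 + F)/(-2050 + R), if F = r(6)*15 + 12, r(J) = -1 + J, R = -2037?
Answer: -4974/4087 ≈ -1.2170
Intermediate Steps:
F = 87 (F = (-1 + 6)*15 + 12 = 5*15 + 12 = 75 + 12 = 87)
(4887 + F)/(-2050 + R) = (4887 + 87)/(-2050 - 2037) = 4974/(-4087) = 4974*(-1/4087) = -4974/4087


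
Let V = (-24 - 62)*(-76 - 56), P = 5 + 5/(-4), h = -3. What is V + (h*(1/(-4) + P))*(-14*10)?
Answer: 12822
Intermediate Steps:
P = 15/4 (P = 5 + 5*(-1/4) = 5 - 5/4 = 15/4 ≈ 3.7500)
V = 11352 (V = -86*(-132) = 11352)
V + (h*(1/(-4) + P))*(-14*10) = 11352 + (-3*(1/(-4) + 15/4))*(-14*10) = 11352 - 3*(-1/4 + 15/4)*(-140) = 11352 - 3*7/2*(-140) = 11352 - 21/2*(-140) = 11352 + 1470 = 12822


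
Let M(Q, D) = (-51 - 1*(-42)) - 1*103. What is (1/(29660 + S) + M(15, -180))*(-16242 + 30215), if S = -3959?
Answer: -40221434203/25701 ≈ -1.5650e+6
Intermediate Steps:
M(Q, D) = -112 (M(Q, D) = (-51 + 42) - 103 = -9 - 103 = -112)
(1/(29660 + S) + M(15, -180))*(-16242 + 30215) = (1/(29660 - 3959) - 112)*(-16242 + 30215) = (1/25701 - 112)*13973 = -2878511/25701*13973 = -40221434203/25701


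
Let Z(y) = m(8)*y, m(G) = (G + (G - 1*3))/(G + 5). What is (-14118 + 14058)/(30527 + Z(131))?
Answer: -30/15329 ≈ -0.0019571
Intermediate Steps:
m(G) = (-3 + 2*G)/(5 + G) (m(G) = (G + (G - 3))/(5 + G) = (G + (-3 + G))/(5 + G) = (-3 + 2*G)/(5 + G))
Z(y) = y (Z(y) = ((-3 + 2*8)/(5 + 8))*y = ((-3 + 16)/13)*y = ((1/13)*13)*y = 1*y = y)
(-14118 + 14058)/(30527 + Z(131)) = (-14118 + 14058)/(30527 + 131) = -60/30658 = -60*1/30658 = -30/15329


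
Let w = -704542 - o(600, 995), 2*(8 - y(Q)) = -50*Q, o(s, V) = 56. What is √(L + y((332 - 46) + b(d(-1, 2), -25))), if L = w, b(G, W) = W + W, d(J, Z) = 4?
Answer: I*√698690 ≈ 835.88*I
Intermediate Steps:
b(G, W) = 2*W
y(Q) = 8 + 25*Q (y(Q) = 8 - (-25)*Q = 8 + 25*Q)
w = -704598 (w = -704542 - 1*56 = -704542 - 56 = -704598)
L = -704598
√(L + y((332 - 46) + b(d(-1, 2), -25))) = √(-704598 + (8 + 25*((332 - 46) + 2*(-25)))) = √(-704598 + (8 + 25*(286 - 50))) = √(-704598 + (8 + 25*236)) = √(-704598 + (8 + 5900)) = √(-704598 + 5908) = √(-698690) = I*√698690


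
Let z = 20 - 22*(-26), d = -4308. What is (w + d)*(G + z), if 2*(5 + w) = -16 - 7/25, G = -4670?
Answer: 440540223/25 ≈ 1.7622e+7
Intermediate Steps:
w = -657/50 (w = -5 + (-16 - 7/25)/2 = -5 + (1/2)*(-407/25) = -5 - 407/50 = -657/50 ≈ -13.140)
z = 592 (z = 20 + 572 = 592)
(w + d)*(G + z) = (-657/50 - 4308)*(-4670 + 592) = -216057/50*(-4078) = 440540223/25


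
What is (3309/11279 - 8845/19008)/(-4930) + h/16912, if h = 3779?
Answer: 249677055106571/1117194853864320 ≈ 0.22349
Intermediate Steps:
(3309/11279 - 8845/19008)/(-4930) + h/16912 = (3309/11279 - 8845/19008)/(-4930) + 3779/16912 = (3309*(1/11279) - 8845*1/19008)*(-1/4930) + 3779*(1/16912) = (3309/11279 - 8845/19008)*(-1/4930) + 3779/16912 = -36865283/214391232*(-1/4930) + 3779/16912 = 36865283/1056948773760 + 3779/16912 = 249677055106571/1117194853864320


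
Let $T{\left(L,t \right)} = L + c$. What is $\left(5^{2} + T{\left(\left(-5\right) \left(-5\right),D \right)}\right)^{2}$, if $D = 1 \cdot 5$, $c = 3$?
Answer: $2809$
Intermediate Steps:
$D = 5$
$T{\left(L,t \right)} = 3 + L$ ($T{\left(L,t \right)} = L + 3 = 3 + L$)
$\left(5^{2} + T{\left(\left(-5\right) \left(-5\right),D \right)}\right)^{2} = \left(5^{2} + \left(3 - -25\right)\right)^{2} = \left(25 + \left(3 + 25\right)\right)^{2} = \left(25 + 28\right)^{2} = 53^{2} = 2809$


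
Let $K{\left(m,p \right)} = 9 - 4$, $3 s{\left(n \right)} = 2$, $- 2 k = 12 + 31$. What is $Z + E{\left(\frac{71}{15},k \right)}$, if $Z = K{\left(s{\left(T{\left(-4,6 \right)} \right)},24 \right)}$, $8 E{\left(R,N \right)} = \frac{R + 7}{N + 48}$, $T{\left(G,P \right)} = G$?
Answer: $\frac{4019}{795} \approx 5.0553$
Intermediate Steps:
$k = - \frac{43}{2}$ ($k = - \frac{12 + 31}{2} = \left(- \frac{1}{2}\right) 43 = - \frac{43}{2} \approx -21.5$)
$s{\left(n \right)} = \frac{2}{3}$ ($s{\left(n \right)} = \frac{1}{3} \cdot 2 = \frac{2}{3}$)
$K{\left(m,p \right)} = 5$ ($K{\left(m,p \right)} = 9 - 4 = 5$)
$E{\left(R,N \right)} = \frac{7 + R}{8 \left(48 + N\right)}$ ($E{\left(R,N \right)} = \frac{\left(R + 7\right) \frac{1}{N + 48}}{8} = \frac{\left(7 + R\right) \frac{1}{48 + N}}{8} = \frac{\frac{1}{48 + N} \left(7 + R\right)}{8} = \frac{7 + R}{8 \left(48 + N\right)}$)
$Z = 5$
$Z + E{\left(\frac{71}{15},k \right)} = 5 + \frac{7 + \frac{71}{15}}{8 \left(48 - \frac{43}{2}\right)} = 5 + \frac{7 + 71 \cdot \frac{1}{15}}{8 \cdot \frac{53}{2}} = 5 + \frac{1}{8} \cdot \frac{2}{53} \left(7 + \frac{71}{15}\right) = 5 + \frac{1}{8} \cdot \frac{2}{53} \cdot \frac{176}{15} = 5 + \frac{44}{795} = \frac{4019}{795}$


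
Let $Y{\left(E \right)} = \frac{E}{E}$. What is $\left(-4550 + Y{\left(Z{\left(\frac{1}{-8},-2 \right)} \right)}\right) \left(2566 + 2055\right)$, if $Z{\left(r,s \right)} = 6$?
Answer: $-21020929$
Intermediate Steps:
$Y{\left(E \right)} = 1$
$\left(-4550 + Y{\left(Z{\left(\frac{1}{-8},-2 \right)} \right)}\right) \left(2566 + 2055\right) = \left(-4550 + 1\right) \left(2566 + 2055\right) = \left(-4549\right) 4621 = -21020929$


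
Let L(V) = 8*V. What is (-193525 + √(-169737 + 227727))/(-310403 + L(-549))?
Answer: 38705/62959 - √57990/314795 ≈ 0.61400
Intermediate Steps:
(-193525 + √(-169737 + 227727))/(-310403 + L(-549)) = (-193525 + √(-169737 + 227727))/(-310403 + 8*(-549)) = (-193525 + √57990)/(-310403 - 4392) = (-193525 + √57990)/(-314795) = (-193525 + √57990)*(-1/314795) = 38705/62959 - √57990/314795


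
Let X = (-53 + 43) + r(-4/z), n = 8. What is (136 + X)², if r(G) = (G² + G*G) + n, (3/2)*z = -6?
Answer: 18496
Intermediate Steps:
z = -4 (z = (⅔)*(-6) = -4)
r(G) = 8 + 2*G² (r(G) = (G² + G*G) + 8 = (G² + G²) + 8 = 2*G² + 8 = 8 + 2*G²)
X = 0 (X = (-53 + 43) + (8 + 2*(-4/(-4))²) = -10 + (8 + 2*(-4*(-¼))²) = -10 + (8 + 2*1²) = -10 + (8 + 2*1) = -10 + (8 + 2) = -10 + 10 = 0)
(136 + X)² = (136 + 0)² = 136² = 18496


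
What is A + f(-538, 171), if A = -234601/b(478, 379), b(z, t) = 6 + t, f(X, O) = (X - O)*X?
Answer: 146620569/385 ≈ 3.8083e+5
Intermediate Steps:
f(X, O) = X*(X - O)
A = -234601/385 (A = -234601/(6 + 379) = -234601/385 ≈ -609.35)
A + f(-538, 171) = -234601/385 - 538*(-538 - 1*171) = -234601/385 - 538*(-538 - 171) = -234601/385 - 538*(-709) = -234601/385 + 381442 = 146620569/385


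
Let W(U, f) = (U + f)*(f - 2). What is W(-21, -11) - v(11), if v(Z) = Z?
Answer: 405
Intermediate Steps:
W(U, f) = (-2 + f)*(U + f) (W(U, f) = (U + f)*(-2 + f) = (-2 + f)*(U + f))
W(-21, -11) - v(11) = ((-11)² - 2*(-21) - 2*(-11) - 21*(-11)) - 1*11 = (121 + 42 + 22 + 231) - 11 = 416 - 11 = 405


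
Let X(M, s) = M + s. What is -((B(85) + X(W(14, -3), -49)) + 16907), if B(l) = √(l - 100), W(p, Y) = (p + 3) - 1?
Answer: -16874 - I*√15 ≈ -16874.0 - 3.873*I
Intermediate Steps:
W(p, Y) = 2 + p (W(p, Y) = (3 + p) - 1 = 2 + p)
B(l) = √(-100 + l)
-((B(85) + X(W(14, -3), -49)) + 16907) = -((√(-100 + 85) + ((2 + 14) - 49)) + 16907) = -((√(-15) + (16 - 49)) + 16907) = -((I*√15 - 33) + 16907) = -((-33 + I*√15) + 16907) = -(16874 + I*√15) = -16874 - I*√15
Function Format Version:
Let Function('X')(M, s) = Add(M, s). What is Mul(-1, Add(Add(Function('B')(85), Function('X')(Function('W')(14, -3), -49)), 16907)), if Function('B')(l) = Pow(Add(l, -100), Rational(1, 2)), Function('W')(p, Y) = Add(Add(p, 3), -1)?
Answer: Add(-16874, Mul(-1, I, Pow(15, Rational(1, 2)))) ≈ Add(-16874., Mul(-3.8730, I))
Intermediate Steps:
Function('W')(p, Y) = Add(2, p) (Function('W')(p, Y) = Add(Add(3, p), -1) = Add(2, p))
Function('B')(l) = Pow(Add(-100, l), Rational(1, 2))
Mul(-1, Add(Add(Function('B')(85), Function('X')(Function('W')(14, -3), -49)), 16907)) = Mul(-1, Add(Add(Pow(Add(-100, 85), Rational(1, 2)), Add(Add(2, 14), -49)), 16907)) = Mul(-1, Add(Add(Pow(-15, Rational(1, 2)), Add(16, -49)), 16907)) = Mul(-1, Add(Add(Mul(I, Pow(15, Rational(1, 2))), -33), 16907)) = Mul(-1, Add(Add(-33, Mul(I, Pow(15, Rational(1, 2)))), 16907)) = Mul(-1, Add(16874, Mul(I, Pow(15, Rational(1, 2))))) = Add(-16874, Mul(-1, I, Pow(15, Rational(1, 2))))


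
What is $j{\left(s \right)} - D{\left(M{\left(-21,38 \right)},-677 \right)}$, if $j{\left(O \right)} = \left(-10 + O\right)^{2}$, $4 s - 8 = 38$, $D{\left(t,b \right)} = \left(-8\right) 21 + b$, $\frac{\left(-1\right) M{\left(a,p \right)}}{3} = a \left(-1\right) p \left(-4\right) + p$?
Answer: $\frac{3389}{4} \approx 847.25$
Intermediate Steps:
$M{\left(a,p \right)} = - 3 p - 12 a p$ ($M{\left(a,p \right)} = - 3 \left(a \left(-1\right) p \left(-4\right) + p\right) = - 3 \left(- a p \left(-4\right) + p\right) = - 3 \left(4 a p + p\right) = - 3 \left(p + 4 a p\right) = - 3 p - 12 a p$)
$D{\left(t,b \right)} = -168 + b$
$s = \frac{23}{2}$ ($s = 2 + \frac{1}{4} \cdot 38 = 2 + \frac{19}{2} = \frac{23}{2} \approx 11.5$)
$j{\left(s \right)} - D{\left(M{\left(-21,38 \right)},-677 \right)} = \left(-10 + \frac{23}{2}\right)^{2} - \left(-168 - 677\right) = \left(\frac{3}{2}\right)^{2} - -845 = \frac{9}{4} + 845 = \frac{3389}{4}$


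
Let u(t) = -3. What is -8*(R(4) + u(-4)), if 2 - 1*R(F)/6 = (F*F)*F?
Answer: 3000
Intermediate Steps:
R(F) = 12 - 6*F³ (R(F) = 12 - 6*F*F*F = 12 - 6*F²*F = 12 - 6*F³)
-8*(R(4) + u(-4)) = -8*((12 - 6*4³) - 3) = -8*((12 - 6*64) - 3) = -8*((12 - 384) - 3) = -8*(-372 - 3) = -8*(-375) = 3000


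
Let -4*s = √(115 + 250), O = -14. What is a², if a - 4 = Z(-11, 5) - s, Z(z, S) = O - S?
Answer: (60 - √365)²/16 ≈ 104.53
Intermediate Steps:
Z(z, S) = -14 - S
s = -√365/4 (s = -√(115 + 250)/4 = -√365/4 ≈ -4.7762)
a = -15 + √365/4 (a = 4 + ((-14 - 1*5) - (-1)*√365/4) = 4 + ((-14 - 5) + √365/4) = 4 + (-19 + √365/4) = -15 + √365/4 ≈ -10.224)
a² = (-15 + √365/4)²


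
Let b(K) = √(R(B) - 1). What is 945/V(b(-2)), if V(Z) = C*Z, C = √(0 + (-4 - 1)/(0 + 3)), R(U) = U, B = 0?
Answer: -189*√15 ≈ -731.99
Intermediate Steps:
b(K) = I (b(K) = √(0 - 1) = √(-1) = I)
C = I*√15/3 (C = √(0 - 5/3) = √(-5/3) = I*√15/3 ≈ 1.291*I)
V(Z) = I*Z*√15/3 (V(Z) = (I*√15/3)*Z = I*Z*√15/3)
945/V(b(-2)) = 945/((I*I*√15/3)) = 945/((-√15/3)) = 945*(-√15/5) = -189*√15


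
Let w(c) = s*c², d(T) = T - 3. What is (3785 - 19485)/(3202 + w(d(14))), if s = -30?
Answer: 3925/107 ≈ 36.682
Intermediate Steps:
d(T) = -3 + T
w(c) = -30*c²
(3785 - 19485)/(3202 + w(d(14))) = (3785 - 19485)/(3202 - 30*(-3 + 14)²) = -15700/(3202 - 30*11²) = -15700/(3202 - 30*121) = -15700/(3202 - 3630) = -15700/(-428) = -15700*(-1/428) = 3925/107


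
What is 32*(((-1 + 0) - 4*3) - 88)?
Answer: -3232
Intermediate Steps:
32*(((-1 + 0) - 4*3) - 88) = 32*((-1 - 12) - 88) = 32*(-13 - 88) = 32*(-101) = -3232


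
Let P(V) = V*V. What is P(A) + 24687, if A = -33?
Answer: 25776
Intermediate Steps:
P(V) = V²
P(A) + 24687 = (-33)² + 24687 = 1089 + 24687 = 25776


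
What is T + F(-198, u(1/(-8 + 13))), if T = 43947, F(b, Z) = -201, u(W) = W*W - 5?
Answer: 43746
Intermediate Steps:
u(W) = -5 + W**2 (u(W) = W**2 - 5 = -5 + W**2)
T + F(-198, u(1/(-8 + 13))) = 43947 - 201 = 43746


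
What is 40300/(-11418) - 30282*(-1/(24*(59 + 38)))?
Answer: 20995123/2215092 ≈ 9.4782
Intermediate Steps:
40300/(-11418) - 30282*(-1/(24*(59 + 38))) = 40300*(-1/11418) - 30282/((-24*97)) = -20150/5709 - 30282/(-2328) = -20150/5709 - 30282*(-1/2328) = -20150/5709 + 5047/388 = 20995123/2215092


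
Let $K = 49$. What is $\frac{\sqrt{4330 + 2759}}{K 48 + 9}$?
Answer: $\frac{\sqrt{7089}}{2361} \approx 0.035661$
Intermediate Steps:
$\frac{\sqrt{4330 + 2759}}{K 48 + 9} = \frac{\sqrt{4330 + 2759}}{49 \cdot 48 + 9} = \frac{\sqrt{7089}}{2352 + 9} = \frac{\sqrt{7089}}{2361}$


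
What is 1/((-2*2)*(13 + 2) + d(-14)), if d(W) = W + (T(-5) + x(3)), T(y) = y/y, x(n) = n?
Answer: -1/70 ≈ -0.014286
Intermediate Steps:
T(y) = 1
d(W) = 4 + W (d(W) = W + (1 + 3) = W + 4 = 4 + W)
1/((-2*2)*(13 + 2) + d(-14)) = 1/((-2*2)*(13 + 2) + (4 - 14)) = 1/(-4*15 - 10) = 1/(-60 - 10) = 1/(-70) = -1/70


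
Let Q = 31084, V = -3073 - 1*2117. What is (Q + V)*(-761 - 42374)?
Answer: -1116937690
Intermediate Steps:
V = -5190 (V = -3073 - 2117 = -5190)
(Q + V)*(-761 - 42374) = (31084 - 5190)*(-761 - 42374) = 25894*(-43135) = -1116937690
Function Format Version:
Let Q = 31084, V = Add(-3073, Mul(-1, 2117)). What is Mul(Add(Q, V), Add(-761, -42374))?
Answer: -1116937690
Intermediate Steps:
V = -5190 (V = Add(-3073, -2117) = -5190)
Mul(Add(Q, V), Add(-761, -42374)) = Mul(Add(31084, -5190), Add(-761, -42374)) = Mul(25894, -43135) = -1116937690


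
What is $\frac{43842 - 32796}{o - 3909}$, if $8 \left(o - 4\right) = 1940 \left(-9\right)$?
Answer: $- \frac{22092}{12175} \approx -1.8145$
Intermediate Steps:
$o = - \frac{4357}{2}$ ($o = 4 + \frac{1940 \left(-9\right)}{8} = 4 + \frac{1}{8} \left(-17460\right) = 4 - \frac{4365}{2} = - \frac{4357}{2} \approx -2178.5$)
$\frac{43842 - 32796}{o - 3909} = \frac{43842 - 32796}{- \frac{4357}{2} - 3909} = \frac{11046}{- \frac{12175}{2}} = 11046 \left(- \frac{2}{12175}\right) = - \frac{22092}{12175}$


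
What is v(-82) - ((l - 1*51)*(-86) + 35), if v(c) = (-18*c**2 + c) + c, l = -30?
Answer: -128197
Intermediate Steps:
v(c) = -18*c**2 + 2*c (v(c) = (c - 18*c**2) + c = -18*c**2 + 2*c)
v(-82) - ((l - 1*51)*(-86) + 35) = 2*(-82)*(1 - 9*(-82)) - ((-30 - 1*51)*(-86) + 35) = 2*(-82)*(1 + 738) - ((-30 - 51)*(-86) + 35) = 2*(-82)*739 - (-81*(-86) + 35) = -121196 - (6966 + 35) = -121196 - 1*7001 = -121196 - 7001 = -128197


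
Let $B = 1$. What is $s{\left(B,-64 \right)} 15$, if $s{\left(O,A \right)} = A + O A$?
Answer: $-1920$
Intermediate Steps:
$s{\left(O,A \right)} = A + A O$
$s{\left(B,-64 \right)} 15 = - 64 \left(1 + 1\right) 15 = \left(-64\right) 2 \cdot 15 = \left(-128\right) 15 = -1920$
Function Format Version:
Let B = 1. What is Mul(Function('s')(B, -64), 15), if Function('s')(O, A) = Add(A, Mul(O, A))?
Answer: -1920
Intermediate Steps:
Function('s')(O, A) = Add(A, Mul(A, O))
Mul(Function('s')(B, -64), 15) = Mul(Mul(-64, Add(1, 1)), 15) = Mul(Mul(-64, 2), 15) = Mul(-128, 15) = -1920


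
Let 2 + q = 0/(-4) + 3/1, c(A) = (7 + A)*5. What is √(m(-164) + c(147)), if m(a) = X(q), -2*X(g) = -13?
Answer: √3106/2 ≈ 27.866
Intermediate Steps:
c(A) = 35 + 5*A
q = 1 (q = -2 + (0/(-4) + 3/1) = -2 + (0*(-¼) + 3*1) = -2 + (0 + 3) = -2 + 3 = 1)
X(g) = 13/2 (X(g) = -½*(-13) = 13/2)
m(a) = 13/2
√(m(-164) + c(147)) = √(13/2 + (35 + 5*147)) = √(13/2 + (35 + 735)) = √(13/2 + 770) = √(1553/2) = √3106/2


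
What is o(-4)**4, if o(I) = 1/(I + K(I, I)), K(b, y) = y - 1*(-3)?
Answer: 1/625 ≈ 0.0016000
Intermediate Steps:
K(b, y) = 3 + y (K(b, y) = y + 3 = 3 + y)
o(I) = 1/(3 + 2*I) (o(I) = 1/(I + (3 + I)) = 1/(3 + 2*I))
o(-4)**4 = (1/(3 + 2*(-4)))**4 = (1/(3 - 8))**4 = (1/(-5))**4 = (-1/5)**4 = 1/625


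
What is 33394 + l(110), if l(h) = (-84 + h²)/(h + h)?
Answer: 1839674/55 ≈ 33449.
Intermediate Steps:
l(h) = (-84 + h²)/(2*h) (l(h) = (-84 + h²)/((2*h)) = (-84 + h²)*(1/(2*h)) = (-84 + h²)/(2*h))
33394 + l(110) = 33394 + ((½)*110 - 42/110) = 33394 + (55 - 42*1/110) = 33394 + (55 - 21/55) = 33394 + 3004/55 = 1839674/55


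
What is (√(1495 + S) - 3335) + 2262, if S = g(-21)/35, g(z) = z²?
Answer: -1073 + √37690/5 ≈ -1034.2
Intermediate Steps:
S = 63/5 (S = (-21)²/35 = 441*(1/35) = 63/5 ≈ 12.600)
(√(1495 + S) - 3335) + 2262 = (√(1495 + 63/5) - 3335) + 2262 = (√(7538/5) - 3335) + 2262 = (√37690/5 - 3335) + 2262 = (-3335 + √37690/5) + 2262 = -1073 + √37690/5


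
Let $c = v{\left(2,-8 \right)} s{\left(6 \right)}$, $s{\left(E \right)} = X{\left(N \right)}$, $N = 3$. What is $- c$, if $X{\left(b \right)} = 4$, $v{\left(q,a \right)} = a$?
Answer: $32$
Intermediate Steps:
$s{\left(E \right)} = 4$
$c = -32$ ($c = \left(-8\right) 4 = -32$)
$- c = \left(-1\right) \left(-32\right) = 32$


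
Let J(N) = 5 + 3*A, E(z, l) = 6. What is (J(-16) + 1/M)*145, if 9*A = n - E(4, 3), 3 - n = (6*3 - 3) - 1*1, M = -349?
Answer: -101645/1047 ≈ -97.082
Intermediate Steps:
n = -11 (n = 3 - ((6*3 - 3) - 1*1) = 3 - ((18 - 3) - 1) = 3 - (15 - 1) = 3 - 1*14 = 3 - 14 = -11)
A = -17/9 (A = (-11 - 1*6)/9 = (-11 - 6)/9 = (1/9)*(-17) = -17/9 ≈ -1.8889)
J(N) = -2/3 (J(N) = 5 + 3*(-17/9) = 5 - 17/3 = -2/3)
(J(-16) + 1/M)*145 = (-2/3 + 1/(-349))*145 = (-2/3 - 1/349)*145 = -701/1047*145 = -101645/1047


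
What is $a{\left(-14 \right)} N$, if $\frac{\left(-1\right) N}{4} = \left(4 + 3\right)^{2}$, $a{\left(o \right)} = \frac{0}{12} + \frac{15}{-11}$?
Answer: $\frac{2940}{11} \approx 267.27$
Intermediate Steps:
$a{\left(o \right)} = - \frac{15}{11}$ ($a{\left(o \right)} = 0 \cdot \frac{1}{12} + 15 \left(- \frac{1}{11}\right) = 0 - \frac{15}{11} = - \frac{15}{11}$)
$N = -196$ ($N = - 4 \left(4 + 3\right)^{2} = - 4 \cdot 7^{2} = \left(-4\right) 49 = -196$)
$a{\left(-14 \right)} N = \left(- \frac{15}{11}\right) \left(-196\right) = \frac{2940}{11}$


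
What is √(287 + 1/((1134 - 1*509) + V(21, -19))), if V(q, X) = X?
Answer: √105397338/606 ≈ 16.941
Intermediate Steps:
√(287 + 1/((1134 - 1*509) + V(21, -19))) = √(287 + 1/((1134 - 1*509) - 19)) = √(287 + 1/((1134 - 509) - 19)) = √(287 + 1/(625 - 19)) = √(287 + 1/606) = √(173923/606) = √105397338/606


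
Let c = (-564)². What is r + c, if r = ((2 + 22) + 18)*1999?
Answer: 402054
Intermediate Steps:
r = 83958 (r = (24 + 18)*1999 = 42*1999 = 83958)
c = 318096
r + c = 83958 + 318096 = 402054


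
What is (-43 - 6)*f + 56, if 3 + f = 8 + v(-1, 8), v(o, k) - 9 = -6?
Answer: -336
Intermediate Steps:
v(o, k) = 3 (v(o, k) = 9 - 6 = 3)
f = 8 (f = -3 + (8 + 3) = -3 + 11 = 8)
(-43 - 6)*f + 56 = (-43 - 6)*8 + 56 = -49*8 + 56 = -392 + 56 = -336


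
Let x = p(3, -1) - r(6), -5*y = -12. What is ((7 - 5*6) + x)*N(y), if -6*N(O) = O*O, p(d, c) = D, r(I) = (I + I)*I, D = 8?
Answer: 2088/25 ≈ 83.520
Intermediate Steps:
y = 12/5 (y = -1/5*(-12) = 12/5 ≈ 2.4000)
r(I) = 2*I**2 (r(I) = (2*I)*I = 2*I**2)
p(d, c) = 8
x = -64 (x = 8 - 2*6**2 = 8 - 2*36 = 8 - 1*72 = 8 - 72 = -64)
N(O) = -O**2/6 (N(O) = -O*O/6 = -O**2/6)
((7 - 5*6) + x)*N(y) = ((7 - 5*6) - 64)*(-(12/5)**2/6) = ((7 - 30) - 64)*(-1/6*144/25) = (-23 - 64)*(-24/25) = -87*(-24/25) = 2088/25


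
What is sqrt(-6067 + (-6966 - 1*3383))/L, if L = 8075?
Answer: 12*I*sqrt(114)/8075 ≈ 0.015867*I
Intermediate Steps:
sqrt(-6067 + (-6966 - 1*3383))/L = sqrt(-6067 + (-6966 - 1*3383))/8075 = sqrt(-6067 + (-6966 - 3383))*(1/8075) = sqrt(-6067 - 10349)*(1/8075) = sqrt(-16416)*(1/8075) = (12*I*sqrt(114))*(1/8075) = 12*I*sqrt(114)/8075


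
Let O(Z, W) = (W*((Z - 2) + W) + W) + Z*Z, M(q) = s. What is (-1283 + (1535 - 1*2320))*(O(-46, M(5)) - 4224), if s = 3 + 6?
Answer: 5066600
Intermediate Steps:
s = 9
M(q) = 9
O(Z, W) = W + Z² + W*(-2 + W + Z) (O(Z, W) = (W*((-2 + Z) + W) + W) + Z² = (W*(-2 + W + Z) + W) + Z² = (W + W*(-2 + W + Z)) + Z² = W + Z² + W*(-2 + W + Z))
(-1283 + (1535 - 1*2320))*(O(-46, M(5)) - 4224) = (-1283 + (1535 - 1*2320))*((9² + (-46)² - 1*9 + 9*(-46)) - 4224) = (-1283 + (1535 - 2320))*((81 + 2116 - 9 - 414) - 4224) = (-1283 - 785)*(1774 - 4224) = -2068*(-2450) = 5066600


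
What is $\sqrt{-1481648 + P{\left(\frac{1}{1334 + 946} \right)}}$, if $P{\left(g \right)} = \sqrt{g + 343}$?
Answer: $\frac{\sqrt{-481387435200 + 285 \sqrt{445763370}}}{570} \approx 1217.2 i$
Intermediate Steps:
$P{\left(g \right)} = \sqrt{343 + g}$
$\sqrt{-1481648 + P{\left(\frac{1}{1334 + 946} \right)}} = \sqrt{-1481648 + \sqrt{343 + \frac{1}{1334 + 946}}} = \sqrt{-1481648 + \sqrt{343 + \frac{1}{2280}}} = \sqrt{-1481648 + \sqrt{\frac{782041}{2280}}} = \sqrt{-1481648 + \frac{\sqrt{445763370}}{1140}}$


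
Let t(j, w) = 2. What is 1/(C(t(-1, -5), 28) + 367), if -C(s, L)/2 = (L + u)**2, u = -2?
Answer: -1/985 ≈ -0.0010152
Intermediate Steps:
C(s, L) = -2*(-2 + L)**2 (C(s, L) = -2*(L - 2)**2 = -2*(-2 + L)**2)
1/(C(t(-1, -5), 28) + 367) = 1/(-2*(-2 + 28)**2 + 367) = 1/(-2*26**2 + 367) = 1/(-2*676 + 367) = 1/(-1352 + 367) = 1/(-985) = -1/985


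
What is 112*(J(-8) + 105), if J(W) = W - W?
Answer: 11760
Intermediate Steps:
J(W) = 0
112*(J(-8) + 105) = 112*(0 + 105) = 112*105 = 11760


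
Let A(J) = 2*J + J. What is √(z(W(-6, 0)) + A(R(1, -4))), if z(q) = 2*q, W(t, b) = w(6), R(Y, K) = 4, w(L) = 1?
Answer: √14 ≈ 3.7417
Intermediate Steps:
W(t, b) = 1
A(J) = 3*J
√(z(W(-6, 0)) + A(R(1, -4))) = √(2*1 + 3*4) = √(2 + 12) = √14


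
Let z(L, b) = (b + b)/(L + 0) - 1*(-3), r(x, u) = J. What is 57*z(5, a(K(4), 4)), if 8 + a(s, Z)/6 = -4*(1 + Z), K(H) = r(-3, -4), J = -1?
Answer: -18297/5 ≈ -3659.4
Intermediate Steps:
r(x, u) = -1
K(H) = -1
a(s, Z) = -72 - 24*Z (a(s, Z) = -48 + 6*(-4*(1 + Z)) = -48 + 6*(-4 - 4*Z) = -48 + (-24 - 24*Z) = -72 - 24*Z)
z(L, b) = 3 + 2*b/L (z(L, b) = (2*b)/L + 3 = 2*b/L + 3 = 3 + 2*b/L)
57*z(5, a(K(4), 4)) = 57*(3 + 2*(-72 - 24*4)/5) = 57*(3 + 2*(-72 - 96)*(⅕)) = 57*(3 + 2*(-168)*(⅕)) = 57*(3 - 336/5) = 57*(-321/5) = -18297/5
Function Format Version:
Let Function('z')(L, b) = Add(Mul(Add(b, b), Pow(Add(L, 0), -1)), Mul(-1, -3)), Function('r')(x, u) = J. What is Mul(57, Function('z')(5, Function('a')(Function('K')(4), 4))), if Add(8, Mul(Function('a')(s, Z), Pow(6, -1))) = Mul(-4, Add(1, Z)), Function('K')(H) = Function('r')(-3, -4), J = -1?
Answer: Rational(-18297, 5) ≈ -3659.4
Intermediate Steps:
Function('r')(x, u) = -1
Function('K')(H) = -1
Function('a')(s, Z) = Add(-72, Mul(-24, Z)) (Function('a')(s, Z) = Add(-48, Mul(6, Mul(-4, Add(1, Z)))) = Add(-48, Mul(6, Add(-4, Mul(-4, Z)))) = Add(-48, Add(-24, Mul(-24, Z))) = Add(-72, Mul(-24, Z)))
Function('z')(L, b) = Add(3, Mul(2, b, Pow(L, -1))) (Function('z')(L, b) = Add(Mul(Mul(2, b), Pow(L, -1)), 3) = Add(Mul(2, b, Pow(L, -1)), 3) = Add(3, Mul(2, b, Pow(L, -1))))
Mul(57, Function('z')(5, Function('a')(Function('K')(4), 4))) = Mul(57, Add(3, Mul(2, Add(-72, Mul(-24, 4)), Pow(5, -1)))) = Mul(57, Add(3, Mul(2, Add(-72, -96), Rational(1, 5)))) = Mul(57, Add(3, Mul(2, -168, Rational(1, 5)))) = Mul(57, Add(3, Rational(-336, 5))) = Mul(57, Rational(-321, 5)) = Rational(-18297, 5)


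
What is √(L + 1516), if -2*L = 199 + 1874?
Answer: √1918/2 ≈ 21.897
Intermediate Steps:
L = -2073/2 (L = -(199 + 1874)/2 = -½*2073 = -2073/2 ≈ -1036.5)
√(L + 1516) = √(-2073/2 + 1516) = √(959/2) = √1918/2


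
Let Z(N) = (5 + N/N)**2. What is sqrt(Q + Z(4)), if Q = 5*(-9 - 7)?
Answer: 2*I*sqrt(11) ≈ 6.6332*I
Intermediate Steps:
Z(N) = 36 (Z(N) = (5 + 1)**2 = 6**2 = 36)
Q = -80 (Q = 5*(-16) = -80)
sqrt(Q + Z(4)) = sqrt(-80 + 36) = sqrt(-44) = 2*I*sqrt(11)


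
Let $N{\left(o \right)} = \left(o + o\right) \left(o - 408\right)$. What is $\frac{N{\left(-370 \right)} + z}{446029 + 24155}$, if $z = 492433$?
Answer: $\frac{356051}{156728} \approx 2.2718$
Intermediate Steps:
$N{\left(o \right)} = 2 o \left(-408 + o\right)$
$\frac{N{\left(-370 \right)} + z}{446029 + 24155} = \frac{2 \left(-370\right) \left(-408 - 370\right) + 492433}{446029 + 24155} = \frac{2 \left(-370\right) \left(-778\right) + 492433}{470184} = \left(575720 + 492433\right) \frac{1}{470184} = 1068153 \cdot \frac{1}{470184} = \frac{356051}{156728}$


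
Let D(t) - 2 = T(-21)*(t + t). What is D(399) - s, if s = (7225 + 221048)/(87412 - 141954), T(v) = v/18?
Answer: -50441245/54542 ≈ -924.81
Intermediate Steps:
T(v) = v/18 (T(v) = v*(1/18) = v/18)
D(t) = 2 - 7*t/3 (D(t) = 2 + ((1/18)*(-21))*(t + t) = 2 - 7*t/3)
s = -228273/54542 (s = 228273/(-54542) = 228273*(-1/54542) = -228273/54542 ≈ -4.1853)
D(399) - s = (2 - 7/3*399) - 1*(-228273/54542) = (2 - 931) + 228273/54542 = -929 + 228273/54542 = -50441245/54542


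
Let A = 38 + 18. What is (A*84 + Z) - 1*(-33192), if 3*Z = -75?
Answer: 37871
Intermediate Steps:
Z = -25 (Z = (⅓)*(-75) = -25)
A = 56
(A*84 + Z) - 1*(-33192) = (56*84 - 25) - 1*(-33192) = (4704 - 25) + 33192 = 4679 + 33192 = 37871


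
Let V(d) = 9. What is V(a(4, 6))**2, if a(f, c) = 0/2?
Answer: 81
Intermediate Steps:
a(f, c) = 0 (a(f, c) = 0*(1/2) = 0)
V(a(4, 6))**2 = 9**2 = 81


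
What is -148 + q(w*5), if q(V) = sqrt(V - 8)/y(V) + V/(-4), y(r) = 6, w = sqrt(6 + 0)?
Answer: -148 - 5*sqrt(6)/4 + sqrt(-8 + 5*sqrt(6))/6 ≈ -150.72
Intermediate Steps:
w = sqrt(6) ≈ 2.4495
q(V) = -V/4 + sqrt(-8 + V)/6 (q(V) = sqrt(V - 8)/6 + V/(-4) = sqrt(-8 + V)*(1/6) + V*(-1/4) = sqrt(-8 + V)/6 - V/4 = -V/4 + sqrt(-8 + V)/6)
-148 + q(w*5) = -148 + (-sqrt(6)*5/4 + sqrt(-8 + sqrt(6)*5)/6) = -148 + (-5*sqrt(6)/4 + sqrt(-8 + 5*sqrt(6))/6) = -148 - 5*sqrt(6)/4 + sqrt(-8 + 5*sqrt(6))/6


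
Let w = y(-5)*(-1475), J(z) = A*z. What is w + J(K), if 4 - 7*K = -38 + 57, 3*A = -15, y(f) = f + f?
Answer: 103325/7 ≈ 14761.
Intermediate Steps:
y(f) = 2*f
A = -5 (A = (1/3)*(-15) = -5)
K = -15/7 (K = 4/7 - (-38 + 57)/7 = 4/7 - 1/7*19 = 4/7 - 19/7 = -15/7 ≈ -2.1429)
J(z) = -5*z
w = 14750 (w = (2*(-5))*(-1475) = -10*(-1475) = 14750)
w + J(K) = 14750 - 5*(-15/7) = 14750 + 75/7 = 103325/7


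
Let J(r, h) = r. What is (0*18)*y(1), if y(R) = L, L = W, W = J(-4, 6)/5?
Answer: 0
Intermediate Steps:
W = -4/5 ≈ -0.80000
L = -4/5 ≈ -0.80000
y(R) = -4/5
(0*18)*y(1) = (0*18)*(-4/5) = 0*(-4/5) = 0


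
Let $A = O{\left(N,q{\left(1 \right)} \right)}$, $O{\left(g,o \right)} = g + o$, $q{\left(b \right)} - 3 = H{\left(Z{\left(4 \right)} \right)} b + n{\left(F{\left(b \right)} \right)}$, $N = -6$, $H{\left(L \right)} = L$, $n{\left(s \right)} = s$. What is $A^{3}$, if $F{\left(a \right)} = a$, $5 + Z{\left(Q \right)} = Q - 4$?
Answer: $-343$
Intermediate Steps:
$Z{\left(Q \right)} = -9 + Q$ ($Z{\left(Q \right)} = -5 + \left(Q - 4\right) = -5 + \left(-4 + Q\right) = -9 + Q$)
$q{\left(b \right)} = 3 - 4 b$ ($q{\left(b \right)} = 3 + \left(\left(-9 + 4\right) b + b\right) = 3 + \left(- 5 b + b\right) = 3 - 4 b$)
$A = -7$ ($A = -6 + \left(3 - 4\right) = -6 - 1 = -7$)
$A^{3} = \left(-7\right)^{3} = -343$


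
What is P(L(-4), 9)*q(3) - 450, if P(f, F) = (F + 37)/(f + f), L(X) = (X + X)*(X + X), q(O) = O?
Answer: -28731/64 ≈ -448.92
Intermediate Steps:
L(X) = 4*X² (L(X) = (2*X)*(2*X) = 4*X²)
P(f, F) = (37 + F)/(2*f) (P(f, F) = (37 + F)/((2*f)) = (37 + F)*(1/(2*f)) = (37 + F)/(2*f))
P(L(-4), 9)*q(3) - 450 = ((37 + 9)/(2*((4*(-4)²))))*3 - 450 = ((½)*46/(4*16))*3 - 450 = ((½)*46/64)*3 - 450 = ((½)*(1/64)*46)*3 - 450 = (23/64)*3 - 450 = 69/64 - 450 = -28731/64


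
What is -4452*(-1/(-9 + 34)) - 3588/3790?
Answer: 1678338/9475 ≈ 177.13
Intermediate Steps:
-4452*(-1/(-9 + 34)) - 3588/3790 = -4452/(25*(-1)) - 3588*1/3790 = -4452/(-25) - 1794/1895 = -4452*(-1/25) - 1794/1895 = 4452/25 - 1794/1895 = 1678338/9475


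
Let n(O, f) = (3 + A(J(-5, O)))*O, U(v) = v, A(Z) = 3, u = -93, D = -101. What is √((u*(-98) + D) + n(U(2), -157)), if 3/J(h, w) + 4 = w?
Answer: 95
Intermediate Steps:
J(h, w) = 3/(-4 + w)
n(O, f) = 6*O (n(O, f) = (3 + 3)*O = 6*O)
√((u*(-98) + D) + n(U(2), -157)) = √((-93*(-98) - 101) + 6*2) = √((9114 - 101) + 12) = √(9013 + 12) = √9025 = 95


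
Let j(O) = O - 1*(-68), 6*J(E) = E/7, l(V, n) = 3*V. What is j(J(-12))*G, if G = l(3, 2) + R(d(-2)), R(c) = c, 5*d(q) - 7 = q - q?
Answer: 24648/35 ≈ 704.23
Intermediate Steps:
d(q) = 7/5 (d(q) = 7/5 + (q - q)/5 = 7/5 + (⅕)*0 = 7/5 + 0 = 7/5)
J(E) = E/42 (J(E) = (E/7)/6 = E/42)
G = 52/5 (G = 3*3 + 7/5 = 9 + 7/5 = 52/5 ≈ 10.400)
j(O) = 68 + O (j(O) = O + 68 = 68 + O)
j(J(-12))*G = (68 + (1/42)*(-12))*(52/5) = (68 - 2/7)*(52/5) = (474/7)*(52/5) = 24648/35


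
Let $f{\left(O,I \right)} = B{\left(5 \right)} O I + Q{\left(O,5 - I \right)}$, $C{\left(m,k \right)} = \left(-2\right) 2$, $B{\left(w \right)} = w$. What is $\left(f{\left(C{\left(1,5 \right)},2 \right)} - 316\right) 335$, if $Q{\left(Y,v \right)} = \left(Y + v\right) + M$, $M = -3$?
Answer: $-120600$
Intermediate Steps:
$C{\left(m,k \right)} = -4$
$Q{\left(Y,v \right)} = -3 + Y + v$ ($Q{\left(Y,v \right)} = \left(Y + v\right) - 3 = -3 + Y + v$)
$f{\left(O,I \right)} = 2 + O - I + 5 I O$ ($f{\left(O,I \right)} = 5 O I - \left(-2 + I - O\right) = 5 I O + \left(2 + O - I\right) = 2 + O - I + 5 I O$)
$\left(f{\left(C{\left(1,5 \right)},2 \right)} - 316\right) 335 = \left(\left(2 - 4 - 2 + 5 \cdot 2 \left(-4\right)\right) - 316\right) 335 = \left(\left(2 - 4 - 2 - 40\right) - 316\right) 335 = \left(-44 - 316\right) 335 = \left(-360\right) 335 = -120600$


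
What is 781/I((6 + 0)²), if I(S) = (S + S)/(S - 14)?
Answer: 8591/36 ≈ 238.64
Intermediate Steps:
I(S) = 2*S/(-14 + S) (I(S) = (2*S)/(-14 + S) = 2*S/(-14 + S))
781/I((6 + 0)²) = 781/((2*(6 + 0)²/(-14 + (6 + 0)²))) = 781/((2*6²/(-14 + 6²))) = 781/((2*36/(-14 + 36))) = 781/((2*36/22)) = 781/((2*36*(1/22))) = 781/(36/11) = 781*(11/36) = 8591/36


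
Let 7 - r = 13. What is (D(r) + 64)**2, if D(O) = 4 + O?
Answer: 3844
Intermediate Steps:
r = -6 (r = 7 - 1*13 = 7 - 13 = -6)
(D(r) + 64)**2 = ((4 - 6) + 64)**2 = (-2 + 64)**2 = 62**2 = 3844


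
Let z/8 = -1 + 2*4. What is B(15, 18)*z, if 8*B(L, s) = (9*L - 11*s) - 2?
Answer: -455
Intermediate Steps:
z = 56 (z = 8*(-1 + 2*4) = 8*(-1 + 8) = 8*7 = 56)
B(L, s) = -1/4 - 11*s/8 + 9*L/8 (B(L, s) = ((9*L - 11*s) - 2)/8 = ((-11*s + 9*L) - 2)/8 = (-2 - 11*s + 9*L)/8 = -1/4 - 11*s/8 + 9*L/8)
B(15, 18)*z = (-1/4 - 11/8*18 + (9/8)*15)*56 = (-1/4 - 99/4 + 135/8)*56 = -65/8*56 = -455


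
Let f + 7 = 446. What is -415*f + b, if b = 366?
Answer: -181819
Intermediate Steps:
f = 439 (f = -7 + 446 = 439)
-415*f + b = -415*439 + 366 = -182185 + 366 = -181819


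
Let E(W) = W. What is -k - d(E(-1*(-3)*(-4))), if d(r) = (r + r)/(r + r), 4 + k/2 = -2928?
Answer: 5863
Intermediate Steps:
k = -5864 (k = -8 + 2*(-2928) = -8 - 5856 = -5864)
d(r) = 1 (d(r) = (2*r)/((2*r)) = (2*r)*(1/(2*r)) = 1)
-k - d(E(-1*(-3)*(-4))) = -1*(-5864) - 1*1 = 5864 - 1 = 5863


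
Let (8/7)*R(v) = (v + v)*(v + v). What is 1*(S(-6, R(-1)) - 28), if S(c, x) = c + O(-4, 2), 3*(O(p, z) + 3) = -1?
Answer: -112/3 ≈ -37.333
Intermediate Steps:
R(v) = 7*v**2/2 (R(v) = 7*((v + v)*(v + v))/8 = 7*((2*v)*(2*v))/8 = 7*(4*v**2)/8 = 7*v**2/2)
O(p, z) = -10/3 (O(p, z) = -3 + (1/3)*(-1) = -3 - 1/3 = -10/3)
S(c, x) = -10/3 + c (S(c, x) = c - 10/3 = -10/3 + c)
1*(S(-6, R(-1)) - 28) = 1*((-10/3 - 6) - 28) = 1*(-28/3 - 28) = 1*(-112/3) = -112/3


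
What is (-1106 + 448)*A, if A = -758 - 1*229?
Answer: 649446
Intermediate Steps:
A = -987 (A = -758 - 229 = -987)
(-1106 + 448)*A = (-1106 + 448)*(-987) = -658*(-987) = 649446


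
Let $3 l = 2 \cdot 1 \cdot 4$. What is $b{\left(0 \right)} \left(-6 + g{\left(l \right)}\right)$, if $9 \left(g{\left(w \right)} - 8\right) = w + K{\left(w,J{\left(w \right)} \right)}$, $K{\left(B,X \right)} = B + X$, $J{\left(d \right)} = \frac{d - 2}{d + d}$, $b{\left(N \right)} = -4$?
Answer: $- \frac{563}{54} \approx -10.426$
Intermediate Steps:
$l = \frac{8}{3}$ ($l = \frac{2 \cdot 1 \cdot 4}{3} = \frac{2 \cdot 4}{3} = \frac{1}{3} \cdot 8 = \frac{8}{3} \approx 2.6667$)
$J{\left(d \right)} = \frac{-2 + d}{2 d}$
$g{\left(w \right)} = 8 + \frac{2 w}{9} + \frac{-2 + w}{18 w}$ ($g{\left(w \right)} = 8 + \frac{w + \left(w + \frac{-2 + w}{2 w}\right)}{9} = 8 + \frac{2 w + \frac{-2 + w}{2 w}}{9} = 8 + \left(\frac{2 w}{9} + \frac{-2 + w}{18 w}\right) = 8 + \frac{2 w}{9} + \frac{-2 + w}{18 w}$)
$b{\left(0 \right)} \left(-6 + g{\left(l \right)}\right) = - 4 \left(-6 + \frac{-2 + 4 \left(\frac{8}{3}\right)^{2} + 145 \cdot \frac{8}{3}}{18 \cdot \frac{8}{3}}\right) = - 4 \left(-6 + \frac{1}{18} \cdot \frac{3}{8} \left(-2 + 4 \cdot \frac{64}{9} + \frac{1160}{3}\right)\right) = - 4 \left(-6 + \frac{1}{18} \cdot \frac{3}{8} \left(-2 + \frac{256}{9} + \frac{1160}{3}\right)\right) = - 4 \left(-6 + \frac{1}{18} \cdot \frac{3}{8} \cdot \frac{3718}{9}\right) = - 4 \left(-6 + \frac{1859}{216}\right) = \left(-4\right) \frac{563}{216} = - \frac{563}{54}$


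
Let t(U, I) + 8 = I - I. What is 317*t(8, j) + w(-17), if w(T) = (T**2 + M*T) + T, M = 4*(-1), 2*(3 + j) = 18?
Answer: -2196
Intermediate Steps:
j = 6 (j = -3 + (1/2)*18 = -3 + 9 = 6)
M = -4
t(U, I) = -8 (t(U, I) = -8 + (I - I) = -8 + 0 = -8)
w(T) = T**2 - 3*T (w(T) = (T**2 - 4*T) + T = T**2 - 3*T)
317*t(8, j) + w(-17) = 317*(-8) - 17*(-3 - 17) = -2536 - 17*(-20) = -2536 + 340 = -2196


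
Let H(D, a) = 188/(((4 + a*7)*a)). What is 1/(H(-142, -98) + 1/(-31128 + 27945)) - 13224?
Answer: -1704179061/132892 ≈ -12824.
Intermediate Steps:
H(D, a) = 188/(a*(4 + 7*a)) (H(D, a) = 188/(((4 + 7*a)*a)) = 188/((a*(4 + 7*a))) = 188*(1/(a*(4 + 7*a))) = 188/(a*(4 + 7*a)))
1/(H(-142, -98) + 1/(-31128 + 27945)) - 13224 = 1/(188/(-98*(4 + 7*(-98))) + 1/(-31128 + 27945)) - 13224 = 1/(188*(-1/98)/(4 - 686) + 1/(-3183)) - 13224 = 1/(188*(-1/98)/(-682) - 1/3183) - 13224 = 1/(188*(-1/98)*(-1/682) - 1/3183) - 13224 = 1/(47/16709 - 1/3183) - 13224 = 1/(132892/53184747) - 13224 = 53184747/132892 - 13224 = -1704179061/132892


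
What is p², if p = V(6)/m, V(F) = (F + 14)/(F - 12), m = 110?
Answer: 1/1089 ≈ 0.00091827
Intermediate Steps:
V(F) = (14 + F)/(-12 + F)
p = -1/33 (p = ((14 + 6)/(-12 + 6))/110 = (20/(-6))*(1/110) = -⅙*20*(1/110) = -10/3*1/110 = -1/33 ≈ -0.030303)
p² = (-1/33)² = 1/1089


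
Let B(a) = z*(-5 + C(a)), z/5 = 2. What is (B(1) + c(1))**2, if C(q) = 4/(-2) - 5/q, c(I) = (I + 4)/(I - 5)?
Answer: 235225/16 ≈ 14702.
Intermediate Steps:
z = 10 (z = 5*2 = 10)
c(I) = (4 + I)/(-5 + I)
C(q) = -2 - 5/q (C(q) = 4*(-1/2) - 5/q = -2 - 5/q)
B(a) = -70 - 50/a (B(a) = 10*(-5 + (-2 - 5/a)) = 10*(-7 - 5/a) = -70 - 50/a)
(B(1) + c(1))**2 = ((-70 - 50/1) + (4 + 1)/(-5 + 1))**2 = ((-70 - 50*1) + 5/(-4))**2 = ((-70 - 50) - 1/4*5)**2 = (-120 - 5/4)**2 = (-485/4)**2 = 235225/16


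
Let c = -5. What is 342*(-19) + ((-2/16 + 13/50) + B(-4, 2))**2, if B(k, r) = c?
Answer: -258973271/40000 ≈ -6474.3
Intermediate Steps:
B(k, r) = -5
342*(-19) + ((-2/16 + 13/50) + B(-4, 2))**2 = 342*(-19) + ((-2/16 + 13/50) - 5)**2 = -6498 + ((-2*1/16 + 13*(1/50)) - 5)**2 = -6498 + ((-1/8 + 13/50) - 5)**2 = -6498 + (27/200 - 5)**2 = -6498 + (-973/200)**2 = -6498 + 946729/40000 = -258973271/40000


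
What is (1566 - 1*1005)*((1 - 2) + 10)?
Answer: 5049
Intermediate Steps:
(1566 - 1*1005)*((1 - 2) + 10) = (1566 - 1005)*(-1 + 10) = 561*9 = 5049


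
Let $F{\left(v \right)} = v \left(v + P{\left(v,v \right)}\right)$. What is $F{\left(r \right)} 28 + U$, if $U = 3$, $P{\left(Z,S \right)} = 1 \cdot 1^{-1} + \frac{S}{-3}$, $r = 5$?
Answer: $\frac{1829}{3} \approx 609.67$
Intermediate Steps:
$P{\left(Z,S \right)} = 1 - \frac{S}{3}$ ($P{\left(Z,S \right)} = 1 \cdot 1 + S \left(- \frac{1}{3}\right) = 1 - \frac{S}{3}$)
$F{\left(v \right)} = v \left(1 + \frac{2 v}{3}\right)$ ($F{\left(v \right)} = v \left(v - \left(-1 + \frac{v}{3}\right)\right) = v \left(1 + \frac{2 v}{3}\right)$)
$F{\left(r \right)} 28 + U = \frac{1}{3} \cdot 5 \left(3 + 2 \cdot 5\right) 28 + 3 = \frac{1}{3} \cdot 5 \left(3 + 10\right) 28 + 3 = \frac{1}{3} \cdot 5 \cdot 13 \cdot 28 + 3 = \frac{65}{3} \cdot 28 + 3 = \frac{1820}{3} + 3 = \frac{1829}{3}$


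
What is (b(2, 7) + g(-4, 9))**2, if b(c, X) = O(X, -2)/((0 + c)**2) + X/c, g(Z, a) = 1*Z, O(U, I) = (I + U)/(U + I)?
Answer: 1/16 ≈ 0.062500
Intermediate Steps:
O(U, I) = 1 (O(U, I) = (I + U)/(I + U) = 1)
g(Z, a) = Z
b(c, X) = c**(-2) + X/c (b(c, X) = 1/(0 + c)**2 + X/c = 1/c**2 + X/c = c**(-2) + X/c)
(b(2, 7) + g(-4, 9))**2 = ((1 + 7*2)/2**2 - 4)**2 = ((1 + 14)/4 - 4)**2 = ((1/4)*15 - 4)**2 = (15/4 - 4)**2 = (-1/4)**2 = 1/16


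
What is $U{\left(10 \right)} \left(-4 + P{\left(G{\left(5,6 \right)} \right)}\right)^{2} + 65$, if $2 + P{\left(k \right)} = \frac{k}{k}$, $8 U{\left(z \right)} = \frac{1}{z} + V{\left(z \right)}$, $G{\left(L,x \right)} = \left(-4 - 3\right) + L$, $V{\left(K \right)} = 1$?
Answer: $\frac{1095}{16} \approx 68.438$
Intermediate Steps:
$G{\left(L,x \right)} = -7 + L$
$U{\left(z \right)} = \frac{1}{8} + \frac{1}{8 z}$ ($U{\left(z \right)} = \frac{\frac{1}{z} + 1}{8} = \frac{1 + \frac{1}{z}}{8} = \frac{1}{8} + \frac{1}{8 z}$)
$P{\left(k \right)} = -1$ ($P{\left(k \right)} = -2 + \frac{k}{k} = -2 + 1 = -1$)
$U{\left(10 \right)} \left(-4 + P{\left(G{\left(5,6 \right)} \right)}\right)^{2} + 65 = \frac{1 + 10}{8 \cdot 10} \left(-4 - 1\right)^{2} + 65 = \frac{1}{8} \cdot \frac{1}{10} \cdot 11 \left(-5\right)^{2} + 65 = \frac{11}{80} \cdot 25 + 65 = \frac{55}{16} + 65 = \frac{1095}{16}$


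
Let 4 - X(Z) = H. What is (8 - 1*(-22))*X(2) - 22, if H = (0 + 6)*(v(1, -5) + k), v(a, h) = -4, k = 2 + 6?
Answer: -622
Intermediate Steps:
k = 8
H = 24 (H = (0 + 6)*(-4 + 8) = 6*4 = 24)
X(Z) = -20 (X(Z) = 4 - 1*24 = 4 - 24 = -20)
(8 - 1*(-22))*X(2) - 22 = (8 - 1*(-22))*(-20) - 22 = (8 + 22)*(-20) - 22 = 30*(-20) - 22 = -600 - 22 = -622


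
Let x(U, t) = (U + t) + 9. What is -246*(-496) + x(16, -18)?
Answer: 122023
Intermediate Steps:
x(U, t) = 9 + U + t
-246*(-496) + x(16, -18) = -246*(-496) + (9 + 16 - 18) = 122016 + 7 = 122023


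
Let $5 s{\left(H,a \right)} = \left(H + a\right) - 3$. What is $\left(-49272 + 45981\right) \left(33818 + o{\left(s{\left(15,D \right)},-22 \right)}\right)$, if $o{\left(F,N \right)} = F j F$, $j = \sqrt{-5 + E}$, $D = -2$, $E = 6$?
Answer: $-111308202$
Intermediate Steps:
$s{\left(H,a \right)} = - \frac{3}{5} + \frac{H}{5} + \frac{a}{5}$ ($s{\left(H,a \right)} = \frac{\left(H + a\right) - 3}{5} = \frac{-3 + H + a}{5} = - \frac{3}{5} + \frac{H}{5} + \frac{a}{5}$)
$j = 1$ ($j = \sqrt{-5 + 6} = \sqrt{1} = 1$)
$o{\left(F,N \right)} = F^{2}$ ($o{\left(F,N \right)} = F 1 F = F F = F^{2}$)
$\left(-49272 + 45981\right) \left(33818 + o{\left(s{\left(15,D \right)},-22 \right)}\right) = \left(-49272 + 45981\right) \left(33818 + \left(- \frac{3}{5} + \frac{1}{5} \cdot 15 + \frac{1}{5} \left(-2\right)\right)^{2}\right) = - 3291 \left(33818 + \left(- \frac{3}{5} + 3 - \frac{2}{5}\right)^{2}\right) = - 3291 \left(33818 + 2^{2}\right) = - 3291 \left(33818 + 4\right) = \left(-3291\right) 33822 = -111308202$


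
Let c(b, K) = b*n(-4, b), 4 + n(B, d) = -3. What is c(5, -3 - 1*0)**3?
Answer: -42875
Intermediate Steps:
n(B, d) = -7 (n(B, d) = -4 - 3 = -7)
c(b, K) = -7*b (c(b, K) = b*(-7) = -7*b)
c(5, -3 - 1*0)**3 = (-7*5)**3 = (-35)**3 = -42875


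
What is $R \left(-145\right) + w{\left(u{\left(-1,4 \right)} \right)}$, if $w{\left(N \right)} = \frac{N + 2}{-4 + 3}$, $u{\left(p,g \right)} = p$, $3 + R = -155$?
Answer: $22909$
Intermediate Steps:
$R = -158$ ($R = -3 - 155 = -158$)
$w{\left(N \right)} = -2 - N$ ($w{\left(N \right)} = \frac{2 + N}{-1} = \left(2 + N\right) \left(-1\right) = -2 - N$)
$R \left(-145\right) + w{\left(u{\left(-1,4 \right)} \right)} = \left(-158\right) \left(-145\right) - 1 = 22910 + \left(-2 + 1\right) = 22910 - 1 = 22909$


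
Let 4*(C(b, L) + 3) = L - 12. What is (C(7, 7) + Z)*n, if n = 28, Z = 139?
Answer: 3773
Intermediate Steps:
C(b, L) = -6 + L/4 (C(b, L) = -3 + (L - 12)/4 = -3 + (-12 + L)/4 = -3 + (-3 + L/4) = -6 + L/4)
(C(7, 7) + Z)*n = ((-6 + (1/4)*7) + 139)*28 = ((-6 + 7/4) + 139)*28 = (-17/4 + 139)*28 = (539/4)*28 = 3773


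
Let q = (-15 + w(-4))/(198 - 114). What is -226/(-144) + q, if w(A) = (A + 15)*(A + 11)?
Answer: 1163/504 ≈ 2.3075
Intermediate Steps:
w(A) = (11 + A)*(15 + A) (w(A) = (15 + A)*(11 + A) = (11 + A)*(15 + A))
q = 31/42 (q = (-15 + (165 + (-4)² + 26*(-4)))/(198 - 114) = (-15 + (165 + 16 - 104))/84 = (-15 + 77)*(1/84) = 62*(1/84) = 31/42 ≈ 0.73810)
-226/(-144) + q = -226/(-144) + 31/42 = -226*(-1/144) + 31/42 = 113/72 + 31/42 = 1163/504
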